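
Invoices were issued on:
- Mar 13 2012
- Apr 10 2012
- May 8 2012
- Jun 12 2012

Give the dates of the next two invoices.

Jul 10 2012, Aug 14 2012

All dates are Tuesdays, 28, 28, 35 days apart.
Specifically, the 2nd Tuesday of each month.
July 2012 — 2nd Tuesday is Jul 10 2012.
2nd Tuesday of August 2012: Aug 14 2012.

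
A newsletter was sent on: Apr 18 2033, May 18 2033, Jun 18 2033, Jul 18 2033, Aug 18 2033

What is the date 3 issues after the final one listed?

The day-of-month is always 18 (30, 31, 30, 31 days between events).
So this recurs on the 18th of each month.
September 2033: Sep 18 2033.
October 2033: Oct 18 2033.
November 2033: Nov 18 2033.

Nov 18 2033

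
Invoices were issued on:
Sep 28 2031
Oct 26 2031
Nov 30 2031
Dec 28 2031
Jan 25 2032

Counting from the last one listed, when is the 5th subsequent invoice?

Jun 27 2032

These are Sundays with 28, 35, 28, 28-day gaps.
Each is the final Sunday of its month — Nov 30 2031 is past the 28th, so '4th Sunday' doesn't fit.
February 2032 ends with Sunday Feb 29 2032.
Last Sunday of March 2032: Mar 28 2032.
April 2032 ends with Sunday Apr 25 2032.
Last Sunday of May 2032: May 30 2032.
June 2032 ends with Sunday Jun 27 2032.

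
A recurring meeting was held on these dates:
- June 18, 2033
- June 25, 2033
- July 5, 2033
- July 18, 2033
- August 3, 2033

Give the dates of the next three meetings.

August 22, 2033; September 13, 2033; October 8, 2033

Intervals are 7, 10, 13, 16 days — an arithmetic progression with common difference 3.
Next gap: 19 days. August 3, 2033 + 19 days = August 22, 2033.
Next gap: 22 days. August 22, 2033 + 22 days = September 13, 2033.
Next gap: 25 days. September 13, 2033 + 25 days = October 8, 2033.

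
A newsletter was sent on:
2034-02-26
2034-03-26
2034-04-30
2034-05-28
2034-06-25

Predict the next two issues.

All Sundays; the gaps (28, 35, 28, 28) vary with month length.
This is the last Sunday of each month.
Last Sunday of July 2034: 2034-07-30.
August 2034 ends with Sunday 2034-08-27.

2034-07-30, 2034-08-27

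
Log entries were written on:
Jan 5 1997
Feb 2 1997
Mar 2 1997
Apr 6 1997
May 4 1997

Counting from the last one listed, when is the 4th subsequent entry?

Sep 7 1997

Gaps: 28, 28, 35, 28 days — a mix of 28 and 35. Every date is a Sunday.
Each is the 1st Sunday of its month.
1st Sunday of June 1997: Jun 1 1997.
1st Sunday of July 1997: Jul 6 1997.
August 1997 — 1st Sunday is Aug 3 1997.
September 1997 — 1st Sunday is Sep 7 1997.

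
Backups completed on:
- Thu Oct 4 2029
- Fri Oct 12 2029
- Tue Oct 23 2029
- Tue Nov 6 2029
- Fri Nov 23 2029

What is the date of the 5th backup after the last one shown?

Tue Apr 2 2030

The spacing grows by 3 each time: 8, 11, 14, 17 days.
Next gap: 20 days. Fri Nov 23 2029 + 20 days = Thu Dec 13 2029.
Next gap: 23 days. Thu Dec 13 2029 + 23 days = Sat Jan 5 2030.
Next gap: 26 days. Sat Jan 5 2030 + 26 days = Thu Jan 31 2030.
Next gap: 29 days. Thu Jan 31 2030 + 29 days = Fri Mar 1 2030.
Next gap: 32 days. Fri Mar 1 2030 + 32 days = Tue Apr 2 2030.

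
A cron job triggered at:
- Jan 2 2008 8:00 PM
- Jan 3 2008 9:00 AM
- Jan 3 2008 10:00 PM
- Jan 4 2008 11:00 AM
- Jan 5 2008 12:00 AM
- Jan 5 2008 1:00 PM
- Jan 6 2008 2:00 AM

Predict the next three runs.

The interval is a steady 13 hours (13, 13, 13, 13, 13, 13).
Jan 6 2008 2:00 AM + 13 h = Jan 6 2008 3:00 PM.
Jan 6 2008 3:00 PM + 13 h = Jan 7 2008 4:00 AM.
Jan 7 2008 4:00 AM + 13 h = Jan 7 2008 5:00 PM.

Jan 6 2008 3:00 PM, Jan 7 2008 4:00 AM, Jan 7 2008 5:00 PM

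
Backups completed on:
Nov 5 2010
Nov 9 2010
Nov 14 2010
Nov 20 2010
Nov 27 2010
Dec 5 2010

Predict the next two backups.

Intervals are 4, 5, 6, 7, 8 days — an arithmetic progression with common difference 1.
Next gap: 9 days. Dec 5 2010 + 9 days = Dec 14 2010.
Next gap: 10 days. Dec 14 2010 + 10 days = Dec 24 2010.

Dec 14 2010, Dec 24 2010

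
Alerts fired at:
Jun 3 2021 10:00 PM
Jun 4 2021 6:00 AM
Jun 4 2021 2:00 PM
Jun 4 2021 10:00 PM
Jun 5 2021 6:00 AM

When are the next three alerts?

Jun 5 2021 2:00 PM, Jun 5 2021 10:00 PM, Jun 6 2021 6:00 AM

Spacing: 8, 8, 8, 8 h — constant 8 h.
Jun 5 2021 6:00 AM + 8 h = Jun 5 2021 2:00 PM.
Jun 5 2021 2:00 PM + 8 h = Jun 5 2021 10:00 PM.
Jun 5 2021 10:00 PM + 8 h = Jun 6 2021 6:00 AM.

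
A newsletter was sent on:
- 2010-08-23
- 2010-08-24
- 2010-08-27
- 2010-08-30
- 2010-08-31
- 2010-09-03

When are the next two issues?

2010-09-06, 2010-09-07

Every event lands on a Monday or Tuesday or Friday (gaps cycle 1, 3, 3, 1, 3).
So the schedule is: every Monday, Tuesday and Friday.
The following Monday is 2010-09-06.
Next Tuesday: 2010-09-07.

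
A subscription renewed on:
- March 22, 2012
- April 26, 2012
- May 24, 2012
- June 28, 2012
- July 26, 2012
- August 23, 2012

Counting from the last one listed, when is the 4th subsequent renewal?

December 27, 2012

These are Thursdays at 28- or 35-day spacing (35, 28, 35, 28, 28).
The pattern: 4th Thursday of the month.
4th Thursday of September 2012: September 27, 2012.
October 2012 — 4th Thursday is October 25, 2012.
November 2012 — 4th Thursday is November 22, 2012.
December 2012 — 4th Thursday is December 27, 2012.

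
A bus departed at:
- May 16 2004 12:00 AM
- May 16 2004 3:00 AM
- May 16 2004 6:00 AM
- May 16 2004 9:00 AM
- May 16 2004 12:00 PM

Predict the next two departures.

The interval is a steady 3 hours (3, 3, 3, 3).
May 16 2004 12:00 PM + 3 h = May 16 2004 3:00 PM.
May 16 2004 3:00 PM + 3 h = May 16 2004 6:00 PM.

May 16 2004 3:00 PM, May 16 2004 6:00 PM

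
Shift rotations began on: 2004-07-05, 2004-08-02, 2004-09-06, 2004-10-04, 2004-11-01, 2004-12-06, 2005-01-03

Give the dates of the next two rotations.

All dates are Mondays, 28, 35, 28, 28, 35, 28 days apart.
Specifically, the 1st Monday of each month.
1st Monday of February 2005: 2005-02-07.
1st Monday of March 2005: 2005-03-07.

2005-02-07, 2005-03-07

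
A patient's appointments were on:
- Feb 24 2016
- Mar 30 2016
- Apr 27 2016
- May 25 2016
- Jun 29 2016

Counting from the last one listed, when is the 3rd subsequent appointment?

Every date is a Wednesday; gaps 35, 28, 28, 35 days.
Each is the last Wednesday of its month (at least one falls on the 29th or later, ruling out '4th Wednesday').
July 2016 ends with Wednesday Jul 27 2016.
August 2016 ends with Wednesday Aug 31 2016.
September 2016 ends with Wednesday Sep 28 2016.

Sep 28 2016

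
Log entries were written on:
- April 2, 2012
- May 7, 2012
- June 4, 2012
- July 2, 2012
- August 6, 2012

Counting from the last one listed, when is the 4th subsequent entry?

Gaps: 35, 28, 28, 35 days — a mix of 28 and 35. Every date is a Monday.
Each is the 1st Monday of its month.
September 2012 — 1st Monday is September 3, 2012.
1st Monday of October 2012: October 1, 2012.
November 2012 — 1st Monday is November 5, 2012.
December 2012 — 1st Monday is December 3, 2012.

December 3, 2012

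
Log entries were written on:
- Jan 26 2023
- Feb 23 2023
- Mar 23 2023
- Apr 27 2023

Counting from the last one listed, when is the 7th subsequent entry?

Nov 23 2023

All dates are Thursdays, 28, 28, 35 days apart.
Specifically, the 4th Thursday of each month.
May 2023 — 4th Thursday is May 25 2023.
4th Thursday of June 2023: Jun 22 2023.
4th Thursday of July 2023: Jul 27 2023.
August 2023 — 4th Thursday is Aug 24 2023.
4th Thursday of September 2023: Sep 28 2023.
October 2023 — 4th Thursday is Oct 26 2023.
4th Thursday of November 2023: Nov 23 2023.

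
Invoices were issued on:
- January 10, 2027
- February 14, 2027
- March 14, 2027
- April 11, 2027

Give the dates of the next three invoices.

Gaps: 35, 28, 28 days — a mix of 28 and 35. Every date is a Sunday.
Each is the 2nd Sunday of its month.
May 2027 — 2nd Sunday is May 9, 2027.
June 2027 — 2nd Sunday is June 13, 2027.
July 2027 — 2nd Sunday is July 11, 2027.

May 9, 2027; June 13, 2027; July 11, 2027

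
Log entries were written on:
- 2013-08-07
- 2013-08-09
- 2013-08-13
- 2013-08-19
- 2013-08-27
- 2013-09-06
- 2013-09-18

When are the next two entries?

2013-10-02, 2013-10-18

Gaps: 2, 4, 6, 8, 10, 12 days — each gap is 2 larger than the previous one.
Next gap: 14 days. 2013-09-18 + 14 days = 2013-10-02.
Next gap: 16 days. 2013-10-02 + 16 days = 2013-10-18.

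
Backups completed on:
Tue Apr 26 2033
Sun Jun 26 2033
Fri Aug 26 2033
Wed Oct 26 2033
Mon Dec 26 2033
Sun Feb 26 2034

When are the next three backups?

Wed Apr 26 2034, Mon Jun 26 2034, Sat Aug 26 2034

Each date is the 26th; the gaps (61, 61, 61, 61, 62) track the month lengths.
The rule is the 26th of every 2 months.
April 2034: Wed Apr 26 2034.
Next: June 2034 → Mon Jun 26 2034.
Next: August 2034 → Sat Aug 26 2034.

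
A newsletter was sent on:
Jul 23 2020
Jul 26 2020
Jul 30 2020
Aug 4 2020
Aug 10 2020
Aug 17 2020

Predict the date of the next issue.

The spacing grows by 1 each time: 3, 4, 5, 6, 7 days.
Next gap: 8 days. Aug 17 2020 + 8 days = Aug 25 2020.

Aug 25 2020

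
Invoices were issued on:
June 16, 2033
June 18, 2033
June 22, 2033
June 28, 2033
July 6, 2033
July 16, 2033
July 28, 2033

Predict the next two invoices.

August 11, 2033; August 27, 2033

Intervals are 2, 4, 6, 8, 10, 12 days — an arithmetic progression with common difference 2.
Next gap: 14 days. July 28, 2033 + 14 days = August 11, 2033.
Next gap: 16 days. August 11, 2033 + 16 days = August 27, 2033.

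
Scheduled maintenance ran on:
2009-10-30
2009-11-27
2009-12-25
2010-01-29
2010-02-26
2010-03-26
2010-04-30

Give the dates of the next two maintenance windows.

These are Fridays with 28, 28, 35, 28, 28, 35-day gaps.
Each is the final Friday of its month — 2009-10-30 is past the 28th, so '4th Friday' doesn't fit.
Last Friday of May 2010: 2010-05-28.
Last Friday of June 2010: 2010-06-25.

2010-05-28, 2010-06-25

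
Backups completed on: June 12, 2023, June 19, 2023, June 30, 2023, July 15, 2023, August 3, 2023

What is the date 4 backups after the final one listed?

November 27, 2023

The spacing grows by 4 each time: 7, 11, 15, 19 days.
Next gap: 23 days. August 3, 2023 + 23 days = August 26, 2023.
Next gap: 27 days. August 26, 2023 + 27 days = September 22, 2023.
Next gap: 31 days. September 22, 2023 + 31 days = October 23, 2023.
Next gap: 35 days. October 23, 2023 + 35 days = November 27, 2023.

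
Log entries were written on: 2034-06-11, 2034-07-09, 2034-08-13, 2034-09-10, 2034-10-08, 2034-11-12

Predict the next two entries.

Gaps: 28, 35, 28, 28, 35 days — a mix of 28 and 35. Every date is a Sunday.
Each is the 2nd Sunday of its month.
2nd Sunday of December 2034: 2034-12-10.
2nd Sunday of January 2035: 2035-01-14.

2034-12-10, 2035-01-14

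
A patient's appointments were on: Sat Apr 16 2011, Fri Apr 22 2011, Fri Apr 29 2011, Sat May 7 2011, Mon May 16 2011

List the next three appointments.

The spacing grows by 1 each time: 6, 7, 8, 9 days.
Next gap: 10 days. Mon May 16 2011 + 10 days = Thu May 26 2011.
Next gap: 11 days. Thu May 26 2011 + 11 days = Mon Jun 6 2011.
Next gap: 12 days. Mon Jun 6 2011 + 12 days = Sat Jun 18 2011.

Thu May 26 2011, Mon Jun 6 2011, Sat Jun 18 2011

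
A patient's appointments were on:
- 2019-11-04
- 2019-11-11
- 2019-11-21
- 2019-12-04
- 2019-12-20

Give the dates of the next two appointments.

2020-01-08, 2020-01-30

The spacing grows by 3 each time: 7, 10, 13, 16 days.
Next gap: 19 days. 2019-12-20 + 19 days = 2020-01-08.
Next gap: 22 days. 2020-01-08 + 22 days = 2020-01-30.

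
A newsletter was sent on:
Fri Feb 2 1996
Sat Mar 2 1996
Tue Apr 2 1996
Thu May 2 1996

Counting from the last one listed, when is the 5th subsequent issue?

Gaps: 29, 31, 30 days — not constant. Every event is on the 2nd of the month.
Pattern: the 2nd of each month.
Next: June 1996 → Sun Jun 2 1996.
July 1996: Tue Jul 2 1996.
Next: August 1996 → Fri Aug 2 1996.
September 1996: Mon Sep 2 1996.
Next: October 1996 → Wed Oct 2 1996.

Wed Oct 2 1996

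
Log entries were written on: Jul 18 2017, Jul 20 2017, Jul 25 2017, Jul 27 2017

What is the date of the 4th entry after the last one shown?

Aug 10 2017

The gap pattern 2, 5, 2 repeats every 2 events.
These are the Tuesdays and Thursdays of each week.
The following Tuesday is Aug 1 2017.
The following Thursday is Aug 3 2017.
Next Tuesday: Aug 8 2017.
The following Thursday is Aug 10 2017.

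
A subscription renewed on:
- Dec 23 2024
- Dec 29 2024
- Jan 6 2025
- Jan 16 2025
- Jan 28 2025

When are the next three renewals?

Feb 11 2025, Feb 27 2025, Mar 17 2025

The spacing grows by 2 each time: 6, 8, 10, 12 days.
Next gap: 14 days. Jan 28 2025 + 14 days = Feb 11 2025.
Next gap: 16 days. Feb 11 2025 + 16 days = Feb 27 2025.
Next gap: 18 days. Feb 27 2025 + 18 days = Mar 17 2025.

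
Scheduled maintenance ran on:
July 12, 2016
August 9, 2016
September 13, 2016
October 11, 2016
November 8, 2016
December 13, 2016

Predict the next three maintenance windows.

January 10, 2017; February 14, 2017; March 14, 2017

All dates are Tuesdays, 28, 35, 28, 28, 35 days apart.
Specifically, the 2nd Tuesday of each month.
January 2017 — 2nd Tuesday is January 10, 2017.
February 2017 — 2nd Tuesday is February 14, 2017.
2nd Tuesday of March 2017: March 14, 2017.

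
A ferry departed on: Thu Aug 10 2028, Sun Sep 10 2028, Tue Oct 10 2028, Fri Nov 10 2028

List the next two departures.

Sun Dec 10 2028, Wed Jan 10 2029

Each date is the 10th; the gaps (31, 30, 31) track the month lengths.
The rule is the 10th of each month.
December 2028: Sun Dec 10 2028.
January 2029: Wed Jan 10 2029.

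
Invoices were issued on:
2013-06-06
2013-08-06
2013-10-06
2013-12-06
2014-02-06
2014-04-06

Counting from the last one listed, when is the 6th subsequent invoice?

Gaps: 61, 61, 61, 62, 59 days — not constant. Every event is on the 6th of the month.
Pattern: the 6th of every 2 months.
Next: June 2014 → 2014-06-06.
August 2014: 2014-08-06.
October 2014: 2014-10-06.
Next: December 2014 → 2014-12-06.
February 2015: 2015-02-06.
Next: April 2015 → 2015-04-06.

2015-04-06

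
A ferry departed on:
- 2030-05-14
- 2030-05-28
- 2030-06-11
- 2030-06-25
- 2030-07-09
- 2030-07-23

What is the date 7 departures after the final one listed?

2030-10-29

The spacing is 14, 14, 14, 14, 14 days — always 14 days.
2030-07-23 + 14 days = 2030-08-06.
2030-08-06 + 14 days = 2030-08-20.
2030-08-20 + 14 days = 2030-09-03.
2030-09-03 + 14 days = 2030-09-17.
2030-09-17 + 14 days = 2030-10-01.
2030-10-01 + 14 days = 2030-10-15.
2030-10-15 + 14 days = 2030-10-29.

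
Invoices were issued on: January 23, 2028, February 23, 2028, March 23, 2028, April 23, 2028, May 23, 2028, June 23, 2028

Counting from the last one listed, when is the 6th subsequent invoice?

December 23, 2028

Gaps: 31, 29, 31, 30, 31 days — not constant. Every event is on the 23rd of the month.
Pattern: the 23rd of each month.
Next: July 2028 → July 23, 2028.
August 2028: August 23, 2028.
September 2028: September 23, 2028.
Next: October 2028 → October 23, 2028.
Next: November 2028 → November 23, 2028.
Next: December 2028 → December 23, 2028.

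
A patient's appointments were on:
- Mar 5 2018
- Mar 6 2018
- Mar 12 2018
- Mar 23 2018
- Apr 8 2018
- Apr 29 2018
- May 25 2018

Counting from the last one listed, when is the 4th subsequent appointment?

Oct 26 2018

The spacing grows by 5 each time: 1, 6, 11, 16, 21, 26 days.
Next gap: 31 days. May 25 2018 + 31 days = Jun 25 2018.
Next gap: 36 days. Jun 25 2018 + 36 days = Jul 31 2018.
Next gap: 41 days. Jul 31 2018 + 41 days = Sep 10 2018.
Next gap: 46 days. Sep 10 2018 + 46 days = Oct 26 2018.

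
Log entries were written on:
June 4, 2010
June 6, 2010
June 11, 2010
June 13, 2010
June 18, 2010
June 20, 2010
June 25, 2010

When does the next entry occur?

June 27, 2010

Gaps: 2, 5, 2, 5, 2, 5 days — not constant, but cyclic with period 2.
The events fall on every Friday and Sunday.
Next Sunday: June 27, 2010.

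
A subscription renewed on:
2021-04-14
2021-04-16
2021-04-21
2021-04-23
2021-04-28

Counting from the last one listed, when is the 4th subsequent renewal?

2021-05-12

Gaps: 2, 5, 2, 5 days — not constant, but cyclic with period 2.
The events fall on every Wednesday and Friday.
Next Friday: 2021-04-30.
The following Wednesday is 2021-05-05.
Next Friday: 2021-05-07.
Next Wednesday: 2021-05-12.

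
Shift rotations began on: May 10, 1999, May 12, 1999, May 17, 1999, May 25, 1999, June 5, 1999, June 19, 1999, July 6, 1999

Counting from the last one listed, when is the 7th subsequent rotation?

January 25, 2000

The spacing grows by 3 each time: 2, 5, 8, 11, 14, 17 days.
Next gap: 20 days. July 6, 1999 + 20 days = July 26, 1999.
Next gap: 23 days. July 26, 1999 + 23 days = August 18, 1999.
Next gap: 26 days. August 18, 1999 + 26 days = September 13, 1999.
Next gap: 29 days. September 13, 1999 + 29 days = October 12, 1999.
Next gap: 32 days. October 12, 1999 + 32 days = November 13, 1999.
Next gap: 35 days. November 13, 1999 + 35 days = December 18, 1999.
Next gap: 38 days. December 18, 1999 + 38 days = January 25, 2000.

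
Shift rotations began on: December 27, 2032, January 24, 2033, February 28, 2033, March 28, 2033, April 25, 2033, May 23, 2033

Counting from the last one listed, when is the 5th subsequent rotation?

October 24, 2033

Gaps: 28, 35, 28, 28, 28 days — a mix of 28 and 35. Every date is a Monday.
Each is the 4th Monday of its month.
June 2033 — 4th Monday is June 27, 2033.
July 2033 — 4th Monday is July 25, 2033.
4th Monday of August 2033: August 22, 2033.
4th Monday of September 2033: September 26, 2033.
4th Monday of October 2033: October 24, 2033.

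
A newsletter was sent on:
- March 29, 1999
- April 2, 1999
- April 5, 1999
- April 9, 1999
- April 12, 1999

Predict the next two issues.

Every event lands on a Monday or Friday (gaps cycle 4, 3, 4, 3).
So the schedule is: every Monday and Friday.
Next Friday: April 16, 1999.
Next Monday: April 19, 1999.

April 16, 1999; April 19, 1999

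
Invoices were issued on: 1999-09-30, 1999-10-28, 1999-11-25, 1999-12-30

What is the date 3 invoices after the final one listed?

2000-03-30

These are Thursdays with 28, 28, 35-day gaps.
Each is the final Thursday of its month — 1999-09-30 is past the 28th, so '4th Thursday' doesn't fit.
Last Thursday of January 2000: 2000-01-27.
February 2000 ends with Thursday 2000-02-24.
March 2000 ends with Thursday 2000-03-30.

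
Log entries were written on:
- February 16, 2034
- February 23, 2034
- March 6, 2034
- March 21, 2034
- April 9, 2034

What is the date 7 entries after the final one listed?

December 10, 2034

The spacing grows by 4 each time: 7, 11, 15, 19 days.
Next gap: 23 days. April 9, 2034 + 23 days = May 2, 2034.
Next gap: 27 days. May 2, 2034 + 27 days = May 29, 2034.
Next gap: 31 days. May 29, 2034 + 31 days = June 29, 2034.
Next gap: 35 days. June 29, 2034 + 35 days = August 3, 2034.
Next gap: 39 days. August 3, 2034 + 39 days = September 11, 2034.
Next gap: 43 days. September 11, 2034 + 43 days = October 24, 2034.
Next gap: 47 days. October 24, 2034 + 47 days = December 10, 2034.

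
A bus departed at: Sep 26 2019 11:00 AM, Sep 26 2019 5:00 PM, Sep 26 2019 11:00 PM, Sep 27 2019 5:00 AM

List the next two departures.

Gaps: 6, 6, 6 hours — each event is 6 hours after the previous one.
Sep 27 2019 5:00 AM + 6 h = Sep 27 2019 11:00 AM.
Sep 27 2019 11:00 AM + 6 h = Sep 27 2019 5:00 PM.

Sep 27 2019 11:00 AM, Sep 27 2019 5:00 PM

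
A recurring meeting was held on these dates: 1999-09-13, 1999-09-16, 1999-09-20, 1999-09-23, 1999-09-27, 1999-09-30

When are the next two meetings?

1999-10-04, 1999-10-07

Every event lands on a Monday or Thursday (gaps cycle 3, 4, 3, 4, 3).
So the schedule is: every Monday and Thursday.
The following Monday is 1999-10-04.
The following Thursday is 1999-10-07.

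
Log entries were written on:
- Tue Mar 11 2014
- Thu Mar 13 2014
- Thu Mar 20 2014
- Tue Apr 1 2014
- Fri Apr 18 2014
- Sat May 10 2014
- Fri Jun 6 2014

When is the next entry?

Tue Jul 8 2014

The spacing grows by 5 each time: 2, 7, 12, 17, 22, 27 days.
Next gap: 32 days. Fri Jun 6 2014 + 32 days = Tue Jul 8 2014.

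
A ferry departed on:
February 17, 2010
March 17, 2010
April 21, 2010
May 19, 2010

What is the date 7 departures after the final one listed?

December 15, 2010

All dates are Wednesdays, 28, 35, 28 days apart.
Specifically, the 3rd Wednesday of each month.
June 2010 — 3rd Wednesday is June 16, 2010.
July 2010 — 3rd Wednesday is July 21, 2010.
August 2010 — 3rd Wednesday is August 18, 2010.
3rd Wednesday of September 2010: September 15, 2010.
3rd Wednesday of October 2010: October 20, 2010.
November 2010 — 3rd Wednesday is November 17, 2010.
3rd Wednesday of December 2010: December 15, 2010.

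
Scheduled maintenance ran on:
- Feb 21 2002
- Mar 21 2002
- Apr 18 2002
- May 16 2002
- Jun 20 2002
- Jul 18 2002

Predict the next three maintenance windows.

Aug 15 2002, Sep 19 2002, Oct 17 2002

These are Thursdays at 28- or 35-day spacing (28, 28, 28, 35, 28).
The pattern: 3rd Thursday of the month.
3rd Thursday of August 2002: Aug 15 2002.
3rd Thursday of September 2002: Sep 19 2002.
October 2002 — 3rd Thursday is Oct 17 2002.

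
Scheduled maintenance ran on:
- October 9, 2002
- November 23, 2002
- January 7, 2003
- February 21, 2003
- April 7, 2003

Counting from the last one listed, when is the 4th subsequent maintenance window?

Gaps between consecutive events: 45, 45, 45, 45 days — a constant 45-day interval.
April 7, 2003 + 45 days = May 22, 2003.
May 22, 2003 + 45 days = July 6, 2003.
July 6, 2003 + 45 days = August 20, 2003.
August 20, 2003 + 45 days = October 4, 2003.

October 4, 2003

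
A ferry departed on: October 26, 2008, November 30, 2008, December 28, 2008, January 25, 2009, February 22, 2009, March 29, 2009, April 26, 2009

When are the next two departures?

May 31, 2009; June 28, 2009

Every date is a Sunday; gaps 35, 28, 28, 28, 35, 28 days.
Each is the last Sunday of its month (at least one falls on the 29th or later, ruling out '4th Sunday').
Last Sunday of May 2009: May 31, 2009.
June 2009 ends with Sunday June 28, 2009.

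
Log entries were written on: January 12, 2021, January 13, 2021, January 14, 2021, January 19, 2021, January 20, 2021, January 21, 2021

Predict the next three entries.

The gap pattern 1, 1, 5, 1, 1 repeats every 3 events.
These are the Tuesdays, Wednesdays and Thursdays of each week.
The following Tuesday is January 26, 2021.
Next Wednesday: January 27, 2021.
The following Thursday is January 28, 2021.

January 26, 2021; January 27, 2021; January 28, 2021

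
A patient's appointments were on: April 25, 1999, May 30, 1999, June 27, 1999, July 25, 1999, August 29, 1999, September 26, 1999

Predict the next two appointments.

All Sundays; the gaps (35, 28, 28, 35, 28) vary with month length.
This is the last Sunday of each month.
Last Sunday of October 1999: October 31, 1999.
Last Sunday of November 1999: November 28, 1999.

October 31, 1999; November 28, 1999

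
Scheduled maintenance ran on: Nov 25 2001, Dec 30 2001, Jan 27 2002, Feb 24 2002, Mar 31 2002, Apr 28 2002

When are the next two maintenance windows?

Every date is a Sunday; gaps 35, 28, 28, 35, 28 days.
Each is the last Sunday of its month (at least one falls on the 29th or later, ruling out '4th Sunday').
Last Sunday of May 2002: May 26 2002.
June 2002 ends with Sunday Jun 30 2002.

May 26 2002, Jun 30 2002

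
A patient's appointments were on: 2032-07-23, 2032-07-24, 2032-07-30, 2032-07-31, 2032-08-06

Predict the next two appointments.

Gaps: 1, 6, 1, 6 days — not constant, but cyclic with period 2.
The events fall on every Friday and Saturday.
Next Saturday: 2032-08-07.
The following Friday is 2032-08-13.

2032-08-07, 2032-08-13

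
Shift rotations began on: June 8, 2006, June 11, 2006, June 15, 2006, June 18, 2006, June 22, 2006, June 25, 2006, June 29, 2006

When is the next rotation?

July 2, 2006

Every event lands on a Thursday or Sunday (gaps cycle 3, 4, 3, 4, 3, 4).
So the schedule is: every Thursday and Sunday.
Next Sunday: July 2, 2006.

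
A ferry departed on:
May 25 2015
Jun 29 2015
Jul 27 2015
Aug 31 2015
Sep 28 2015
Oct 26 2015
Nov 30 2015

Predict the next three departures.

These are Mondays with 35, 28, 35, 28, 28, 35-day gaps.
Each is the final Monday of its month — Jun 29 2015 is past the 28th, so '4th Monday' doesn't fit.
Last Monday of December 2015: Dec 28 2015.
Last Monday of January 2016: Jan 25 2016.
Last Monday of February 2016: Feb 29 2016.

Dec 28 2015, Jan 25 2016, Feb 29 2016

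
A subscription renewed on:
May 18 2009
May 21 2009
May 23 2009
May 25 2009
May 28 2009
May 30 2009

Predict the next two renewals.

Jun 1 2009, Jun 4 2009

Gaps: 3, 2, 2, 3, 2 days — not constant, but cyclic with period 3.
The events fall on every Monday, Thursday and Saturday.
The following Monday is Jun 1 2009.
The following Thursday is Jun 4 2009.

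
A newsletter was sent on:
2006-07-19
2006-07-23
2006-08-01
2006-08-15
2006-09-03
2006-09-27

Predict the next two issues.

Intervals are 4, 9, 14, 19, 24 days — an arithmetic progression with common difference 5.
Next gap: 29 days. 2006-09-27 + 29 days = 2006-10-26.
Next gap: 34 days. 2006-10-26 + 34 days = 2006-11-29.

2006-10-26, 2006-11-29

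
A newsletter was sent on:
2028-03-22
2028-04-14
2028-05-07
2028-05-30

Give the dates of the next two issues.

2028-06-22, 2028-07-15

The spacing is 23, 23, 23 days — always 23 days.
2028-05-30 + 23 days = 2028-06-22.
2028-06-22 + 23 days = 2028-07-15.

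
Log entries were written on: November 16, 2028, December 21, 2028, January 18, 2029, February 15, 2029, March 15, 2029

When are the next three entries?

April 19, 2029; May 17, 2029; June 21, 2029

These are Thursdays at 28- or 35-day spacing (35, 28, 28, 28).
The pattern: 3rd Thursday of the month.
3rd Thursday of April 2029: April 19, 2029.
3rd Thursday of May 2029: May 17, 2029.
3rd Thursday of June 2029: June 21, 2029.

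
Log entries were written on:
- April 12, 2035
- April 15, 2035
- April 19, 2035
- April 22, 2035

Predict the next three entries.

April 26, 2035; April 29, 2035; May 3, 2035

Every event lands on a Thursday or Sunday (gaps cycle 3, 4, 3).
So the schedule is: every Thursday and Sunday.
Next Thursday: April 26, 2035.
Next Sunday: April 29, 2035.
The following Thursday is May 3, 2035.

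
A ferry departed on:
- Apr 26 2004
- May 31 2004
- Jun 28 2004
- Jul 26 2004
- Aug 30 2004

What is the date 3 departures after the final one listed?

All Mondays; the gaps (35, 28, 28, 35) vary with month length.
This is the last Monday of each month.
Last Monday of September 2004: Sep 27 2004.
Last Monday of October 2004: Oct 25 2004.
Last Monday of November 2004: Nov 29 2004.

Nov 29 2004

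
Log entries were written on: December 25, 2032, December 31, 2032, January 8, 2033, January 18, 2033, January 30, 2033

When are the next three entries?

February 13, 2033; March 1, 2033; March 19, 2033

The spacing grows by 2 each time: 6, 8, 10, 12 days.
Next gap: 14 days. January 30, 2033 + 14 days = February 13, 2033.
Next gap: 16 days. February 13, 2033 + 16 days = March 1, 2033.
Next gap: 18 days. March 1, 2033 + 18 days = March 19, 2033.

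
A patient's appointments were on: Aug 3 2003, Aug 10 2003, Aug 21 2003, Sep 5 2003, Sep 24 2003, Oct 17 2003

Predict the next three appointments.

The spacing grows by 4 each time: 7, 11, 15, 19, 23 days.
Next gap: 27 days. Oct 17 2003 + 27 days = Nov 13 2003.
Next gap: 31 days. Nov 13 2003 + 31 days = Dec 14 2003.
Next gap: 35 days. Dec 14 2003 + 35 days = Jan 18 2004.

Nov 13 2003, Dec 14 2003, Jan 18 2004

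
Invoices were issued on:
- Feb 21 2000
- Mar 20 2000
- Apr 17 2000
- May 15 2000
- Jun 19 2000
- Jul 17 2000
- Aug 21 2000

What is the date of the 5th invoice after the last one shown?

Gaps: 28, 28, 28, 35, 28, 35 days — a mix of 28 and 35. Every date is a Monday.
Each is the 3rd Monday of its month.
3rd Monday of September 2000: Sep 18 2000.
October 2000 — 3rd Monday is Oct 16 2000.
November 2000 — 3rd Monday is Nov 20 2000.
December 2000 — 3rd Monday is Dec 18 2000.
January 2001 — 3rd Monday is Jan 15 2001.

Jan 15 2001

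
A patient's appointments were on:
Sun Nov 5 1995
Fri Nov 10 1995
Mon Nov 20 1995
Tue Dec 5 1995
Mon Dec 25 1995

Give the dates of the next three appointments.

Gaps: 5, 10, 15, 20 days — each gap is 5 larger than the previous one.
Next gap: 25 days. Mon Dec 25 1995 + 25 days = Fri Jan 19 1996.
Next gap: 30 days. Fri Jan 19 1996 + 30 days = Sun Feb 18 1996.
Next gap: 35 days. Sun Feb 18 1996 + 35 days = Sun Mar 24 1996.

Fri Jan 19 1996, Sun Feb 18 1996, Sun Mar 24 1996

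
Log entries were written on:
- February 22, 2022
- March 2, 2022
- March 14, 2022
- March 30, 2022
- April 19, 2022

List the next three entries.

May 13, 2022; June 10, 2022; July 12, 2022

The spacing grows by 4 each time: 8, 12, 16, 20 days.
Next gap: 24 days. April 19, 2022 + 24 days = May 13, 2022.
Next gap: 28 days. May 13, 2022 + 28 days = June 10, 2022.
Next gap: 32 days. June 10, 2022 + 32 days = July 12, 2022.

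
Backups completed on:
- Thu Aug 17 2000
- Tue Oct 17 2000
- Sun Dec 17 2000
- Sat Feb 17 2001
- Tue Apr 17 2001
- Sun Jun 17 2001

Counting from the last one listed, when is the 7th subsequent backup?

Sat Aug 17 2002

Each date is the 17th; the gaps (61, 61, 62, 59, 61) track the month lengths.
The rule is the 17th of every 2 months.
Next: August 2001 → Fri Aug 17 2001.
Next: October 2001 → Wed Oct 17 2001.
December 2001: Mon Dec 17 2001.
Next: February 2002 → Sun Feb 17 2002.
Next: April 2002 → Wed Apr 17 2002.
Next: June 2002 → Mon Jun 17 2002.
Next: August 2002 → Sat Aug 17 2002.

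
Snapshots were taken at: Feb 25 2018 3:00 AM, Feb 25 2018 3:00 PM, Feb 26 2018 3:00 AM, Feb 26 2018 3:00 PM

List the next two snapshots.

The interval is a steady 12 hours (12, 12, 12).
Feb 26 2018 3:00 PM + 12 h = Feb 27 2018 3:00 AM.
Feb 27 2018 3:00 AM + 12 h = Feb 27 2018 3:00 PM.

Feb 27 2018 3:00 AM, Feb 27 2018 3:00 PM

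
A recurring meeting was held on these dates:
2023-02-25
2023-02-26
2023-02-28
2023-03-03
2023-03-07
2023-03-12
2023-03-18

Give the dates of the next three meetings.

Intervals are 1, 2, 3, 4, 5, 6 days — an arithmetic progression with common difference 1.
Next gap: 7 days. 2023-03-18 + 7 days = 2023-03-25.
Next gap: 8 days. 2023-03-25 + 8 days = 2023-04-02.
Next gap: 9 days. 2023-04-02 + 9 days = 2023-04-11.

2023-03-25, 2023-04-02, 2023-04-11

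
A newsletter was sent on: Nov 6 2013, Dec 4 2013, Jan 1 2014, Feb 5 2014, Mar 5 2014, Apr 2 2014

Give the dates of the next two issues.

May 7 2014, Jun 4 2014

Gaps: 28, 28, 35, 28, 28 days — a mix of 28 and 35. Every date is a Wednesday.
Each is the 1st Wednesday of its month.
1st Wednesday of May 2014: May 7 2014.
June 2014 — 1st Wednesday is Jun 4 2014.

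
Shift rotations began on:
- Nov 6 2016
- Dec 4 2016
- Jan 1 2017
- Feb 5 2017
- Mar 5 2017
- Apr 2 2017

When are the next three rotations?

May 7 2017, Jun 4 2017, Jul 2 2017

All dates are Sundays, 28, 28, 35, 28, 28 days apart.
Specifically, the 1st Sunday of each month.
May 2017 — 1st Sunday is May 7 2017.
June 2017 — 1st Sunday is Jun 4 2017.
1st Sunday of July 2017: Jul 2 2017.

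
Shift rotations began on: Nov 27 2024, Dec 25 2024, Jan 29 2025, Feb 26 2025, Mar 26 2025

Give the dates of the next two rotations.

All Wednesdays; the gaps (28, 35, 28, 28) vary with month length.
This is the last Wednesday of each month.
April 2025 ends with Wednesday Apr 30 2025.
Last Wednesday of May 2025: May 28 2025.

Apr 30 2025, May 28 2025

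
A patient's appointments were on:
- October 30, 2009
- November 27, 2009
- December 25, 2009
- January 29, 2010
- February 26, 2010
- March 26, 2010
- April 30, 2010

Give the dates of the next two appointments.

Every date is a Friday; gaps 28, 28, 35, 28, 28, 35 days.
Each is the last Friday of its month (at least one falls on the 29th or later, ruling out '4th Friday').
May 2010 ends with Friday May 28, 2010.
Last Friday of June 2010: June 25, 2010.

May 28, 2010; June 25, 2010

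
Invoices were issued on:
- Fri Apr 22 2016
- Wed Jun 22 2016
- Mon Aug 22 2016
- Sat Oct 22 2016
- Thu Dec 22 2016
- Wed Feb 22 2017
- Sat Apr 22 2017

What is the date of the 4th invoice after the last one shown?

Gaps: 61, 61, 61, 61, 62, 59 days — not constant. Every event is on the 22nd of the month.
Pattern: the 22nd of every 2 months.
Next: June 2017 → Thu Jun 22 2017.
Next: August 2017 → Tue Aug 22 2017.
October 2017: Sun Oct 22 2017.
Next: December 2017 → Fri Dec 22 2017.

Fri Dec 22 2017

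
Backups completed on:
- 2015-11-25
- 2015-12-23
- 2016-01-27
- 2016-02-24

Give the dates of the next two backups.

2016-03-23, 2016-04-27

Gaps: 28, 35, 28 days — a mix of 28 and 35. Every date is a Wednesday.
Each is the 4th Wednesday of its month.
March 2016 — 4th Wednesday is 2016-03-23.
4th Wednesday of April 2016: 2016-04-27.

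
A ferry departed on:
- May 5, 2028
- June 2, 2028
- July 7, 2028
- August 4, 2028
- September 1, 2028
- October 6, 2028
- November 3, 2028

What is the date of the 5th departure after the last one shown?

April 6, 2029

All dates are Fridays, 28, 35, 28, 28, 35, 28 days apart.
Specifically, the 1st Friday of each month.
1st Friday of December 2028: December 1, 2028.
January 2029 — 1st Friday is January 5, 2029.
February 2029 — 1st Friday is February 2, 2029.
March 2029 — 1st Friday is March 2, 2029.
1st Friday of April 2029: April 6, 2029.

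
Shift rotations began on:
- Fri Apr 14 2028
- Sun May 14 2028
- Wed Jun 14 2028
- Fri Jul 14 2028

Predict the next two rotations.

Mon Aug 14 2028, Thu Sep 14 2028

Each date is the 14th; the gaps (30, 31, 30) track the month lengths.
The rule is the 14th of each month.
August 2028: Mon Aug 14 2028.
September 2028: Thu Sep 14 2028.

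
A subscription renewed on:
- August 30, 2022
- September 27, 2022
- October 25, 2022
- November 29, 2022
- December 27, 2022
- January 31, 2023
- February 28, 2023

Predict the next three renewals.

March 28, 2023; April 25, 2023; May 30, 2023

All Tuesdays; the gaps (28, 28, 35, 28, 35, 28) vary with month length.
This is the last Tuesday of each month.
March 2023 ends with Tuesday March 28, 2023.
Last Tuesday of April 2023: April 25, 2023.
May 2023 ends with Tuesday May 30, 2023.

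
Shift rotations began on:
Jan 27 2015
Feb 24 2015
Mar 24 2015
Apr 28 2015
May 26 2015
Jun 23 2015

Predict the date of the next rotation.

All dates are Tuesdays, 28, 28, 35, 28, 28 days apart.
Specifically, the 4th Tuesday of each month.
July 2015 — 4th Tuesday is Jul 28 2015.

Jul 28 2015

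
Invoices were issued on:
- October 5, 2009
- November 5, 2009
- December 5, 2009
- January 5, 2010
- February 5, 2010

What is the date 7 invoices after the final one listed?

The day-of-month is always 5 (31, 30, 31, 31 days between events).
So this recurs on the 5th of each month.
Next: March 2010 → March 5, 2010.
Next: April 2010 → April 5, 2010.
May 2010: May 5, 2010.
June 2010: June 5, 2010.
Next: July 2010 → July 5, 2010.
August 2010: August 5, 2010.
Next: September 2010 → September 5, 2010.

September 5, 2010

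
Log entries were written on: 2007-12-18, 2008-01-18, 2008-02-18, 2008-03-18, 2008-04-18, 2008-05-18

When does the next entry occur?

2008-06-18

Each date is the 18th; the gaps (31, 31, 29, 31, 30) track the month lengths.
The rule is the 18th of each month.
June 2008: 2008-06-18.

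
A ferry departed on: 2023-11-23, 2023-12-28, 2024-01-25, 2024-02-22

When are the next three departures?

2024-03-28, 2024-04-25, 2024-05-23

Gaps: 35, 28, 28 days — a mix of 28 and 35. Every date is a Thursday.
Each is the 4th Thursday of its month.
4th Thursday of March 2024: 2024-03-28.
April 2024 — 4th Thursday is 2024-04-25.
4th Thursday of May 2024: 2024-05-23.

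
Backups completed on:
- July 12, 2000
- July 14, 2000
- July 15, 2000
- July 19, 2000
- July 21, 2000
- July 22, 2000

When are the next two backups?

July 26, 2000; July 28, 2000

Every event lands on a Wednesday or Friday or Saturday (gaps cycle 2, 1, 4, 2, 1).
So the schedule is: every Wednesday, Friday and Saturday.
Next Wednesday: July 26, 2000.
The following Friday is July 28, 2000.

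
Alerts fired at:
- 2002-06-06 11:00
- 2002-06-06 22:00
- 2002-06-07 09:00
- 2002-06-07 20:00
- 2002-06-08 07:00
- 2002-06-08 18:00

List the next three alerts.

2002-06-09 05:00, 2002-06-09 16:00, 2002-06-10 03:00

Spacing: 11, 11, 11, 11, 11 h — constant 11 h.
2002-06-08 18:00 + 11 h = 2002-06-09 05:00.
2002-06-09 05:00 + 11 h = 2002-06-09 16:00.
2002-06-09 16:00 + 11 h = 2002-06-10 03:00.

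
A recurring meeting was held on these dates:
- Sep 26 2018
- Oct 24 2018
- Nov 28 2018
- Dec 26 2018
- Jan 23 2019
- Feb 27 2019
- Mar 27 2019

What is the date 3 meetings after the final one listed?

Jun 26 2019

All dates are Wednesdays, 28, 35, 28, 28, 35, 28 days apart.
Specifically, the 4th Wednesday of each month.
4th Wednesday of April 2019: Apr 24 2019.
4th Wednesday of May 2019: May 22 2019.
June 2019 — 4th Wednesday is Jun 26 2019.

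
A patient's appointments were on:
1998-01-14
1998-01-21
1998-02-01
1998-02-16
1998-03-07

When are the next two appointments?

1998-03-30, 1998-04-26

The spacing grows by 4 each time: 7, 11, 15, 19 days.
Next gap: 23 days. 1998-03-07 + 23 days = 1998-03-30.
Next gap: 27 days. 1998-03-30 + 27 days = 1998-04-26.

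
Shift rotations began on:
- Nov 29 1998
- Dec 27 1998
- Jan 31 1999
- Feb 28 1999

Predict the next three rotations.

Mar 28 1999, Apr 25 1999, May 30 1999

These are Sundays with 28, 35, 28-day gaps.
Each is the final Sunday of its month — Nov 29 1998 is past the 28th, so '4th Sunday' doesn't fit.
March 1999 ends with Sunday Mar 28 1999.
Last Sunday of April 1999: Apr 25 1999.
Last Sunday of May 1999: May 30 1999.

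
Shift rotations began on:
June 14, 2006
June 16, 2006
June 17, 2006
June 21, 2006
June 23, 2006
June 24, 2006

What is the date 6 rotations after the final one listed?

July 8, 2006

Gaps: 2, 1, 4, 2, 1 days — not constant, but cyclic with period 3.
The events fall on every Wednesday, Friday and Saturday.
The following Wednesday is June 28, 2006.
The following Friday is June 30, 2006.
Next Saturday: July 1, 2006.
The following Wednesday is July 5, 2006.
The following Friday is July 7, 2006.
Next Saturday: July 8, 2006.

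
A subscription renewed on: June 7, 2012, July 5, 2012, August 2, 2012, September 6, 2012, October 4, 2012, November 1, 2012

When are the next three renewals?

December 6, 2012; January 3, 2013; February 7, 2013

These are Thursdays at 28- or 35-day spacing (28, 28, 35, 28, 28).
The pattern: 1st Thursday of the month.
December 2012 — 1st Thursday is December 6, 2012.
1st Thursday of January 2013: January 3, 2013.
February 2013 — 1st Thursday is February 7, 2013.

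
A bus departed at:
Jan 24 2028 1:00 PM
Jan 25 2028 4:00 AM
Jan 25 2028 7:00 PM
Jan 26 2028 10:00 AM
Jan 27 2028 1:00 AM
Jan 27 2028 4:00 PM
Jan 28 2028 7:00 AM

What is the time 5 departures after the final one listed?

Jan 31 2028 10:00 AM

Spacing: 15, 15, 15, 15, 15, 15 h — constant 15 h.
Jan 28 2028 7:00 AM + 15 h = Jan 28 2028 10:00 PM.
Jan 28 2028 10:00 PM + 15 h = Jan 29 2028 1:00 PM.
Jan 29 2028 1:00 PM + 15 h = Jan 30 2028 4:00 AM.
Jan 30 2028 4:00 AM + 15 h = Jan 30 2028 7:00 PM.
Jan 30 2028 7:00 PM + 15 h = Jan 31 2028 10:00 AM.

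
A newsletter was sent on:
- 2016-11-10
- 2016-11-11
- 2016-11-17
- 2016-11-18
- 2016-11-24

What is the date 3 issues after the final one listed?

Gaps: 1, 6, 1, 6 days — not constant, but cyclic with period 2.
The events fall on every Thursday and Friday.
The following Friday is 2016-11-25.
The following Thursday is 2016-12-01.
Next Friday: 2016-12-02.

2016-12-02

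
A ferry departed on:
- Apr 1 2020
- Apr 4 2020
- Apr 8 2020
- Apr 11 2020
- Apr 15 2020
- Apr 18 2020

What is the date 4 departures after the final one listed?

Gaps: 3, 4, 3, 4, 3 days — not constant, but cyclic with period 2.
The events fall on every Wednesday and Saturday.
Next Wednesday: Apr 22 2020.
Next Saturday: Apr 25 2020.
Next Wednesday: Apr 29 2020.
The following Saturday is May 2 2020.

May 2 2020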